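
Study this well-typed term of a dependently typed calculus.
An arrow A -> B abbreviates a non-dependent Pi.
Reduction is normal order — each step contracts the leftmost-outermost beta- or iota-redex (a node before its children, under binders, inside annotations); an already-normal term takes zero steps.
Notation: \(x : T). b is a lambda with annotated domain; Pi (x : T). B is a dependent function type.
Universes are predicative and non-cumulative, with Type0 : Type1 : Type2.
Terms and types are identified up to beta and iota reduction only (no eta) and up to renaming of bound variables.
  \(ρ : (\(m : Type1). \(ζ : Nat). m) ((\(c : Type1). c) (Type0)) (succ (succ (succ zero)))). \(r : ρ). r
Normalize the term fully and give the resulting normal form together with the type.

resulting normal form:
  \(ρ : Type0). \(m : ρ). m
inferred type:
  Pi (ρ : Type0). ρ -> ρ
observation: the term reaches its normal form after 3 normal-order steps.


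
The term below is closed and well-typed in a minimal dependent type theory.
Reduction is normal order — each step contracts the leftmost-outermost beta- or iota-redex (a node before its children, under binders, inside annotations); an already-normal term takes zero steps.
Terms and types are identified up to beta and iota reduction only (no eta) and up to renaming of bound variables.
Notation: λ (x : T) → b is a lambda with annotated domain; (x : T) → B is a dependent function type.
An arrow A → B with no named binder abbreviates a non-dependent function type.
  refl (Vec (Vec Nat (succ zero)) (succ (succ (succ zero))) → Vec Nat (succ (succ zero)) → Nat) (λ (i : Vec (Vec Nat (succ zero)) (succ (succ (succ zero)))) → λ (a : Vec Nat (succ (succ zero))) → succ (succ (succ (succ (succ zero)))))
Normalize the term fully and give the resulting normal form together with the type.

normal form:
  refl (Vec (Vec Nat (succ zero)) (succ (succ (succ zero))) → Vec Nat (succ (succ zero)) → Nat) (λ (i : Vec (Vec Nat (succ zero)) (succ (succ (succ zero)))) → λ (a : Vec Nat (succ (succ zero))) → succ (succ (succ (succ (succ zero)))))
type:
  Eq (Vec (Vec Nat (succ zero)) (succ (succ (succ zero))) → Vec Nat (succ (succ zero)) → Nat) (λ (i : Vec (Vec Nat (succ zero)) (succ (succ (succ zero)))) → λ (a : Vec Nat (succ (succ zero))) → succ (succ (succ (succ (succ zero))))) (λ (m : Vec (Vec Nat (succ zero)) (succ (succ (succ zero)))) → λ (x : Vec Nat (succ (succ zero))) → succ (succ (succ (succ (succ zero)))))


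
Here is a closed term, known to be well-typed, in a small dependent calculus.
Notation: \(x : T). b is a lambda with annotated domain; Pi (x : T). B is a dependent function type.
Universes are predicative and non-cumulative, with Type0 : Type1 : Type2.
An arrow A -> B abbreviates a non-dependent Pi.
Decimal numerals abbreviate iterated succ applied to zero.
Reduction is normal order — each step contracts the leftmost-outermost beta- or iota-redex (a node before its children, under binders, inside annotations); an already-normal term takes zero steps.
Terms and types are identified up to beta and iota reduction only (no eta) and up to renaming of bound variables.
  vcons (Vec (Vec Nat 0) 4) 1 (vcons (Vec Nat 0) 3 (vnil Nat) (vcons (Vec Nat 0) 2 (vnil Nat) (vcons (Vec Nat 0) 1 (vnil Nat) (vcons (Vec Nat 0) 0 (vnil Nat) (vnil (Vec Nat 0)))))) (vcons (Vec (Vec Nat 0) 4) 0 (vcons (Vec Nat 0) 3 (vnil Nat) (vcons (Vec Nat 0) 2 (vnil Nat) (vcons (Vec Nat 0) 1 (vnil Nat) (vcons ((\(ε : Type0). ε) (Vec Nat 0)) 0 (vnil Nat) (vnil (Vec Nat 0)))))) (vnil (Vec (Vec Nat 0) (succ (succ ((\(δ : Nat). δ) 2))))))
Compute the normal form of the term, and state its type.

reduced normal form:
  vcons (Vec (Vec Nat 0) 4) 1 (vcons (Vec Nat 0) 3 (vnil Nat) (vcons (Vec Nat 0) 2 (vnil Nat) (vcons (Vec Nat 0) 1 (vnil Nat) (vcons (Vec Nat 0) 0 (vnil Nat) (vnil (Vec Nat 0)))))) (vcons (Vec (Vec Nat 0) 4) 0 (vcons (Vec Nat 0) 3 (vnil Nat) (vcons (Vec Nat 0) 2 (vnil Nat) (vcons (Vec Nat 0) 1 (vnil Nat) (vcons (Vec Nat 0) 0 (vnil Nat) (vnil (Vec Nat 0)))))) (vnil (Vec (Vec Nat 0) 4)))
the term's type:
  Vec (Vec (Vec Nat 0) 4) 2
observation: reduction starts at a beta-redex, and 2 normal-order steps reach the normal form.


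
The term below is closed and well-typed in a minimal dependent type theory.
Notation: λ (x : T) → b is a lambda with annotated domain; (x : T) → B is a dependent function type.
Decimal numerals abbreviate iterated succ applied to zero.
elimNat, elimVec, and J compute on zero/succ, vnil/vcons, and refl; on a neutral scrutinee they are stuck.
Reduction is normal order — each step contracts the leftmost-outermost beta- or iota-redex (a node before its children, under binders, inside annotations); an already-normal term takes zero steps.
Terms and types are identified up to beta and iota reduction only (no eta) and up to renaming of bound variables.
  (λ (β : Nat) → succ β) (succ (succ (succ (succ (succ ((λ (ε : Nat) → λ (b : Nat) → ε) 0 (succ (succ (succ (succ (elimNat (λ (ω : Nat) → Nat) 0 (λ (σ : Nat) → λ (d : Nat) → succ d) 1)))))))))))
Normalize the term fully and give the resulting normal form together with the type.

resulting normal form:
  6
type:
  Nat


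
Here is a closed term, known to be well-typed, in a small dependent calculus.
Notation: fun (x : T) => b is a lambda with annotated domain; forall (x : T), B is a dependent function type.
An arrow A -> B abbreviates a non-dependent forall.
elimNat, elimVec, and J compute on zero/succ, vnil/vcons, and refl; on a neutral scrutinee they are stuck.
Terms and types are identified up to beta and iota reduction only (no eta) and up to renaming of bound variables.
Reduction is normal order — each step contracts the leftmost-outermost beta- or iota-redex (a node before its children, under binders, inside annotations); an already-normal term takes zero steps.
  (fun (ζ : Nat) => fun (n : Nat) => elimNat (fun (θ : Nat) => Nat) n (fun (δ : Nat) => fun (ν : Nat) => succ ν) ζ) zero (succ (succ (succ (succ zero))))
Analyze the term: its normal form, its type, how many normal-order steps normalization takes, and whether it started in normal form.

reduced normal form:
  succ (succ (succ (succ zero)))
type:
  Nat
steps to reach normal form (normal order): 3
term was already normal: no
first contracted redex: a beta-redex


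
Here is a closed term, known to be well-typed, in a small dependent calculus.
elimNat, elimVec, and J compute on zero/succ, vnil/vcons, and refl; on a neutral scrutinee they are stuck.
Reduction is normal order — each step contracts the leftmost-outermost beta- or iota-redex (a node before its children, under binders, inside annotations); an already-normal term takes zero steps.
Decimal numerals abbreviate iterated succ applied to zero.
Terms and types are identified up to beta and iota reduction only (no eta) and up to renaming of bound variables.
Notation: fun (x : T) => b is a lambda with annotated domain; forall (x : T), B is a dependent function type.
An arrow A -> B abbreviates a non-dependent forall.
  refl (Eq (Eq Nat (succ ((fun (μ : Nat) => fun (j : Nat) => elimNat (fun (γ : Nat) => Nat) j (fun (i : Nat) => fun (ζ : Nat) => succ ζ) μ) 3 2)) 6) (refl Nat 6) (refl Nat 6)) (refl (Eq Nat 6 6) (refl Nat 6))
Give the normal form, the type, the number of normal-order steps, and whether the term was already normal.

resulting normal form:
  refl (Eq (Eq Nat 6 6) (refl Nat 6) (refl Nat 6)) (refl (Eq Nat 6 6) (refl Nat 6))
inferred type:
  Eq (Eq (Eq Nat 6 6) (refl Nat 6) (refl Nat 6)) (refl (Eq Nat 6 6) (refl Nat 6)) (refl (Eq Nat 6 6) (refl Nat 6))
reduction steps (normal order): 12
started in normal form: no
first contracted redex: a beta-redex


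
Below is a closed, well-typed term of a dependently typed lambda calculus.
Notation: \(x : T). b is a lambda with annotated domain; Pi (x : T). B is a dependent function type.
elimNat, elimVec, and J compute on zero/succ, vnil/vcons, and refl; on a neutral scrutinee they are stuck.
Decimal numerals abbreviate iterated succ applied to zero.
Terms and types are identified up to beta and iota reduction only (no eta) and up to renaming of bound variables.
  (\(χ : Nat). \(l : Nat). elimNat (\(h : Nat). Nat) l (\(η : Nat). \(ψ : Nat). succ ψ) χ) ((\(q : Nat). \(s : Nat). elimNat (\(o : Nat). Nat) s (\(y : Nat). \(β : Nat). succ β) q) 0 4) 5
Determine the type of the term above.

the term's type:
  Nat


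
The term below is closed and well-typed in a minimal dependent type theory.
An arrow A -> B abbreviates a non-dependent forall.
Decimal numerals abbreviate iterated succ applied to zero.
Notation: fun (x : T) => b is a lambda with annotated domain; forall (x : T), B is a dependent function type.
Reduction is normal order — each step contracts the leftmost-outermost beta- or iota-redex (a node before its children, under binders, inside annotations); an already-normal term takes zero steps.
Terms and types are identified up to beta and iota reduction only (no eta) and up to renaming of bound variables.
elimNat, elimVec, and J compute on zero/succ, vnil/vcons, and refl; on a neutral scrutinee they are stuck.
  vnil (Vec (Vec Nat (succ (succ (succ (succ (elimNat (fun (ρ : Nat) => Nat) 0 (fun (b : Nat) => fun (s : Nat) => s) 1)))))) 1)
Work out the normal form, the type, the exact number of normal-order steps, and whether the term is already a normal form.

resulting normal form:
  vnil (Vec (Vec Nat 4) 1)
the term's type:
  Vec (Vec (Vec Nat 4) 1) 0
steps to reach normal form (normal order): 4
started in normal form: no
first redex: an elimNat iota-redex


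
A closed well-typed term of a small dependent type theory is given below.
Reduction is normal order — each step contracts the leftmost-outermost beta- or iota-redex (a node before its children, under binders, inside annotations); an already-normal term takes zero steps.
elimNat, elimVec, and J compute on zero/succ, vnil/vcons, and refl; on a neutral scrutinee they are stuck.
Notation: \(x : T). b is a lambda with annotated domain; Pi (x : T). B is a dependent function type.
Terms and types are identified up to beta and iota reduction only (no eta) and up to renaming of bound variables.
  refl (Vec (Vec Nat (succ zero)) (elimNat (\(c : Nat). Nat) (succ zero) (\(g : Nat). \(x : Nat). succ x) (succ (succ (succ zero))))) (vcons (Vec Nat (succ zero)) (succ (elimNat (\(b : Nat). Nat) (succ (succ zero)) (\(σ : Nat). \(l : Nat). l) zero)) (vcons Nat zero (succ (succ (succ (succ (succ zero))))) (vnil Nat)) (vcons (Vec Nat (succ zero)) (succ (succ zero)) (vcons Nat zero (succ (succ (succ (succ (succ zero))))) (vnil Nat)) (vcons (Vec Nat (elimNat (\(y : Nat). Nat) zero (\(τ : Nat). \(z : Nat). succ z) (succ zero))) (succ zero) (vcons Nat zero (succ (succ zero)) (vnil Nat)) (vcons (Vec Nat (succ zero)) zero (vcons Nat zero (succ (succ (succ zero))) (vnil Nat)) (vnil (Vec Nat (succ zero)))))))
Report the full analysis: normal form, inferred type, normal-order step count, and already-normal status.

reduced normal form:
  refl (Vec (Vec Nat (succ zero)) (succ (succ (succ (succ zero))))) (vcons (Vec Nat (succ zero)) (succ (succ (succ zero))) (vcons Nat zero (succ (succ (succ (succ (succ zero))))) (vnil Nat)) (vcons (Vec Nat (succ zero)) (succ (succ zero)) (vcons Nat zero (succ (succ (succ (succ (succ zero))))) (vnil Nat)) (vcons (Vec Nat (succ zero)) (succ zero) (vcons Nat zero (succ (succ zero)) (vnil Nat)) (vcons (Vec Nat (succ zero)) zero (vcons Nat zero (succ (succ (succ zero))) (vnil Nat)) (vnil (Vec Nat (succ zero)))))))
inferred type:
  Eq (Vec (Vec Nat (succ zero)) (succ (succ (succ (succ zero))))) (vcons (Vec Nat (succ zero)) (succ (succ (succ zero))) (vcons Nat zero (succ (succ (succ (succ (succ zero))))) (vnil Nat)) (vcons (Vec Nat (succ zero)) (succ (succ zero)) (vcons Nat zero (succ (succ (succ (succ (succ zero))))) (vnil Nat)) (vcons (Vec Nat (succ zero)) (succ zero) (vcons Nat zero (succ (succ zero)) (vnil Nat)) (vcons (Vec Nat (succ zero)) zero (vcons Nat zero (succ (succ (succ zero))) (vnil Nat)) (vnil (Vec Nat (succ zero))))))) (vcons (Vec Nat (succ zero)) (succ (succ (succ zero))) (vcons Nat zero (succ (succ (succ (succ (succ zero))))) (vnil Nat)) (vcons (Vec Nat (succ zero)) (succ (succ zero)) (vcons Nat zero (succ (succ (succ (succ (succ zero))))) (vnil Nat)) (vcons (Vec Nat (succ zero)) (succ zero) (vcons Nat zero (succ (succ zero)) (vnil Nat)) (vcons (Vec Nat (succ zero)) zero (vcons Nat zero (succ (succ (succ zero))) (vnil Nat)) (vnil (Vec Nat (succ zero)))))))
reduction steps (normal order): 15
term was already normal: no
first contracted redex: an elimNat iota-redex


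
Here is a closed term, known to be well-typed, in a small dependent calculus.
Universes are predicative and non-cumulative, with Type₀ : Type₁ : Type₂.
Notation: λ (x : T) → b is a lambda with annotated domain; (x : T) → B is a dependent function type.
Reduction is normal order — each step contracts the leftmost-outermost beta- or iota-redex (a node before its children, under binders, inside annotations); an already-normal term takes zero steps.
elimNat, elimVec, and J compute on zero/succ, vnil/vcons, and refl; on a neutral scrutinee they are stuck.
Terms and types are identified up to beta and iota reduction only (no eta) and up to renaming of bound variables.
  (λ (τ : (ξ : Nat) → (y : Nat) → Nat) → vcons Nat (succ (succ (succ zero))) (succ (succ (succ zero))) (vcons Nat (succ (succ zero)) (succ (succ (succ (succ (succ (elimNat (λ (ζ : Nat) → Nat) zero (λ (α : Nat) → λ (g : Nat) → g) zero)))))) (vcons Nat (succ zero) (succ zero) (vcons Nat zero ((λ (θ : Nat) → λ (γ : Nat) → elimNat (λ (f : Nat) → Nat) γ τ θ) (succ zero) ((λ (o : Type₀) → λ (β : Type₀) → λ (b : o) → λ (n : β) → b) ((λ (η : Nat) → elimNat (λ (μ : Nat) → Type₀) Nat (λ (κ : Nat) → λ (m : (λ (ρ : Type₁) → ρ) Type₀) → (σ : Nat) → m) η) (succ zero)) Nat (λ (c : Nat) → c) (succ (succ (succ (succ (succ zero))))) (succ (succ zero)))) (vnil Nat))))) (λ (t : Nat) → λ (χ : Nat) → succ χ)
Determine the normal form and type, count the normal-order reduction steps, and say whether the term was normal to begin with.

reduced normal form:
  vcons Nat (succ (succ (succ zero))) (succ (succ (succ zero))) (vcons Nat (succ (succ zero)) (succ (succ (succ (succ (succ zero))))) (vcons Nat (succ zero) (succ zero) (vcons Nat zero (succ (succ (succ zero))) (vnil Nat))))
the term's type:
  Vec Nat (succ (succ (succ (succ zero))))
reduction steps (normal order): 13
term was already normal: no
first redex: a beta-redex


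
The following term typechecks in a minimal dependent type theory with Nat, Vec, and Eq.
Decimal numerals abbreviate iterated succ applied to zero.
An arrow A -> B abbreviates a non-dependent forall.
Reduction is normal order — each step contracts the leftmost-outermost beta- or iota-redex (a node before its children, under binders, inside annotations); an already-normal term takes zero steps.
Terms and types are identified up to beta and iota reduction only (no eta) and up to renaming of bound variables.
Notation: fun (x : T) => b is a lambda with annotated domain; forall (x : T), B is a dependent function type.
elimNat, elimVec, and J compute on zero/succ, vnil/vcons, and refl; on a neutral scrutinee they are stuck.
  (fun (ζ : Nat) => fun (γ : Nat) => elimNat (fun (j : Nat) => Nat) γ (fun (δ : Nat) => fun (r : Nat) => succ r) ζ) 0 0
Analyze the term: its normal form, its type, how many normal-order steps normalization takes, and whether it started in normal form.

reduced normal form:
  0
inferred type:
  Nat
reduction steps (normal order): 3
term was already normal: no
first redex: a beta-redex


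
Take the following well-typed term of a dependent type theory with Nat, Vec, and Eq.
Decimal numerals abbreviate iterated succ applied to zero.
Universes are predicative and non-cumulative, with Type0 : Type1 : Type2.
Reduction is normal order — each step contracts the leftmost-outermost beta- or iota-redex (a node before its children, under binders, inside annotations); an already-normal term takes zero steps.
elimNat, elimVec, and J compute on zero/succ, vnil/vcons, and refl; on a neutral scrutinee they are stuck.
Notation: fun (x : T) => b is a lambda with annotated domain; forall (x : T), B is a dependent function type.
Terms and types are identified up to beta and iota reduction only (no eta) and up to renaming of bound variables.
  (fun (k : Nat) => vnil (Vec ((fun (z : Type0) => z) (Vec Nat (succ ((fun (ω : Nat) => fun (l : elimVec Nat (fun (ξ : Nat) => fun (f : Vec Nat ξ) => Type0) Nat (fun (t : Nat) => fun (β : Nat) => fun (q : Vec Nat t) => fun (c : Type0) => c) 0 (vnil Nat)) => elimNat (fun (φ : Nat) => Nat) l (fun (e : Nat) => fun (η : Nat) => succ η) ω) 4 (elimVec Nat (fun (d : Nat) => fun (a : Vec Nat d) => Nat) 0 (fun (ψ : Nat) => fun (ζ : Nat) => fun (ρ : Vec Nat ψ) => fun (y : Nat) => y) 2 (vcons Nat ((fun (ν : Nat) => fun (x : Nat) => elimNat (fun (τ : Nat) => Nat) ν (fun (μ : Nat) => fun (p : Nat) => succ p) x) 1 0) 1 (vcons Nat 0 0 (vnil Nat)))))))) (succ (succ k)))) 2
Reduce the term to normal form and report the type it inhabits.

reduced normal form:
  vnil (Vec (Vec Nat 5) 4)
inferred type:
  Vec (Vec (Vec Nat 5) 4) 0


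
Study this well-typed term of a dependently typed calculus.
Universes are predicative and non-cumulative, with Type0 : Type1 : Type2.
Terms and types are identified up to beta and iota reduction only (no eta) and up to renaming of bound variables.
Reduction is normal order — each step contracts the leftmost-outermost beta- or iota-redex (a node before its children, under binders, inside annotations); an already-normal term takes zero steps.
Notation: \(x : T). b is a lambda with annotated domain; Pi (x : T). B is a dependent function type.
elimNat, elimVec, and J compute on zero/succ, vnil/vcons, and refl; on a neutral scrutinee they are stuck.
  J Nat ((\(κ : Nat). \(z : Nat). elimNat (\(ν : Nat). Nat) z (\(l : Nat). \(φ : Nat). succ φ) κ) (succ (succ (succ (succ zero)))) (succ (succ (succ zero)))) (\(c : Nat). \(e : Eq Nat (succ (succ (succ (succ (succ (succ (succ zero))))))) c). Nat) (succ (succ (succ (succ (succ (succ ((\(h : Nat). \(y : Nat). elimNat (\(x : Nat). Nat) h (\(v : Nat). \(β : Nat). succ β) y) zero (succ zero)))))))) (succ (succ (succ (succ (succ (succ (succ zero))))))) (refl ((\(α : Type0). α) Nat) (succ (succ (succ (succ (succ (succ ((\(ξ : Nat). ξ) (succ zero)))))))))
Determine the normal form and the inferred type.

resulting normal form:
  succ (succ (succ (succ (succ (succ (succ zero))))))
type:
  Nat
observation: 7 normal-order steps separate the term from its normal form.


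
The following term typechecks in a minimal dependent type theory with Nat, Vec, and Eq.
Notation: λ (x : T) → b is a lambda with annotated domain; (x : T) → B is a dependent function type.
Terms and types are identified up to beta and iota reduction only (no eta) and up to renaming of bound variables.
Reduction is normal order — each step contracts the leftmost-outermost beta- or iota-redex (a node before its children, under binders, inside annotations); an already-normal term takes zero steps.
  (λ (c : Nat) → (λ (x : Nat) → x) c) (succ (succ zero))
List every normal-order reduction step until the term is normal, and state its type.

normal-order reduction sequence:
  (λ (c : Nat) → (λ (x : Nat) → x) c) (succ (succ zero))
  ~> (λ (c : Nat) → c) (succ (succ zero))
  ~> succ (succ zero)
inferred type:
  Nat


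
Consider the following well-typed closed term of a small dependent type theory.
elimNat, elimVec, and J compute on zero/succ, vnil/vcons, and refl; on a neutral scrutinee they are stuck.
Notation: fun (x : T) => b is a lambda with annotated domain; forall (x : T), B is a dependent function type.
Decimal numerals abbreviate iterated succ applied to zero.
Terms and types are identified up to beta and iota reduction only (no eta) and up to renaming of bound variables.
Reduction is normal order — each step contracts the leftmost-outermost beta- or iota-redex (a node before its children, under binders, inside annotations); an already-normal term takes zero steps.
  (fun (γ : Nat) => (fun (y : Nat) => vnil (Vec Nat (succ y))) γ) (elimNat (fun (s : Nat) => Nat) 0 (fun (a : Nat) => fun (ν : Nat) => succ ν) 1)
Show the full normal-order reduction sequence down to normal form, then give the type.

normal-order reduction sequence:
  (fun (γ : Nat) => (fun (y : Nat) => vnil (Vec Nat (succ y))) γ) (elimNat (fun (s : Nat) => Nat) 0 (fun (a : Nat) => fun (ν : Nat) => succ ν) 1)
  ~> (fun (γ : Nat) => vnil (Vec Nat (succ γ))) (elimNat (fun (y : Nat) => Nat) 0 (fun (s : Nat) => fun (a : Nat) => succ a) 1)
  ~> vnil (Vec Nat (succ (elimNat (fun (γ : Nat) => Nat) 0 (fun (y : Nat) => fun (s : Nat) => succ s) 1)))
  ~> vnil (Vec Nat (succ ((fun (γ : Nat) => fun (y : Nat) => succ y) 0 (elimNat (fun (s : Nat) => Nat) 0 (fun (a : Nat) => fun (ν : Nat) => succ ν) 0))))
  ~> vnil (Vec Nat (succ ((fun (γ : Nat) => succ γ) (elimNat (fun (y : Nat) => Nat) 0 (fun (s : Nat) => fun (a : Nat) => succ a) 0))))
  ~> vnil (Vec Nat (succ (succ (elimNat (fun (γ : Nat) => Nat) 0 (fun (y : Nat) => fun (s : Nat) => succ s) 0))))
  ~> vnil (Vec Nat 2)
the term's type:
  Vec (Vec Nat 2) 0


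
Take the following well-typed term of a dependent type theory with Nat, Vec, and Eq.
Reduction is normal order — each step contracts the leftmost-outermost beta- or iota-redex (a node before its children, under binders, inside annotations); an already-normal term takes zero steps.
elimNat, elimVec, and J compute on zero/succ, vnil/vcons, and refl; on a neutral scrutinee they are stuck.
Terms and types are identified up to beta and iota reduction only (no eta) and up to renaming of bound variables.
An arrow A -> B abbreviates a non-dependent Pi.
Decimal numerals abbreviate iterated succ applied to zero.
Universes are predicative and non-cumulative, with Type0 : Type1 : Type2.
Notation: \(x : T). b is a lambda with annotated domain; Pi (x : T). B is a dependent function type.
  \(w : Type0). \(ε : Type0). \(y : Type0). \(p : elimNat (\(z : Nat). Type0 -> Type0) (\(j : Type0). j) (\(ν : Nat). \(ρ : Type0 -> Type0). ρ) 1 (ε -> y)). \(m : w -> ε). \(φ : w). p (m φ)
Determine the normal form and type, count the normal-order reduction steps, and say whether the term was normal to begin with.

normal form:
  \(w : Type0). \(ε : Type0). \(y : Type0). \(p : ε -> y). \(z : w -> ε). \(j : w). p (z j)
inferred type:
  Pi (w : Type0). Pi (ε : Type0). Pi (y : Type0). (ε -> y) -> (w -> ε) -> w -> y
normal-order step count: 5
already normal: no
first redex: an elimNat iota-redex


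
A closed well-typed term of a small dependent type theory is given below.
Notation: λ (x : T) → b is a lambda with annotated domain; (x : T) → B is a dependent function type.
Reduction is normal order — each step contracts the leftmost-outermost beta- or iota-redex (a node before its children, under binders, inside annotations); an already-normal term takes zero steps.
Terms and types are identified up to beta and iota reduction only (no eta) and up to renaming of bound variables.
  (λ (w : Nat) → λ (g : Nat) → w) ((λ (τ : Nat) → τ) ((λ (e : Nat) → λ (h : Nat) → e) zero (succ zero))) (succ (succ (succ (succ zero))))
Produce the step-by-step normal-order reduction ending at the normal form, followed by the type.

normal-order reduction sequence:
  (λ (w : Nat) → λ (g : Nat) → w) ((λ (τ : Nat) → τ) ((λ (e : Nat) → λ (h : Nat) → e) zero (succ zero))) (succ (succ (succ (succ zero))))
  ~> (λ (w : Nat) → (λ (g : Nat) → g) ((λ (τ : Nat) → λ (e : Nat) → τ) zero (succ zero))) (succ (succ (succ (succ zero))))
  ~> (λ (w : Nat) → w) ((λ (g : Nat) → λ (τ : Nat) → g) zero (succ zero))
  ~> (λ (w : Nat) → λ (g : Nat) → w) zero (succ zero)
  ~> (λ (w : Nat) → zero) (succ zero)
  ~> zero
inferred type:
  Nat


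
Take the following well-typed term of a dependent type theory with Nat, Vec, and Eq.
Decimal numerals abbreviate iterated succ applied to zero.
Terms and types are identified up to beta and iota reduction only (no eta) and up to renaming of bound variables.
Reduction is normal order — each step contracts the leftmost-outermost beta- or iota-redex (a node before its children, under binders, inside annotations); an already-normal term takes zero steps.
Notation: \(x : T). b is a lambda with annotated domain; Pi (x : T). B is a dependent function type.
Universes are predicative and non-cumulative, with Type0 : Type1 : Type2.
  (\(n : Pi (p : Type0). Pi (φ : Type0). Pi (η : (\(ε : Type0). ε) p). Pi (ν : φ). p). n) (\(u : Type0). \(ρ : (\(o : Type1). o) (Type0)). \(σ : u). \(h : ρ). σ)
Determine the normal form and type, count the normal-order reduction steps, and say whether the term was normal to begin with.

normal form:
  \(n : Type0). \(p : Type0). \(φ : n). \(η : p). φ
type:
  Pi (n : Type0). Pi (p : Type0). Pi (φ : n). Pi (η : p). n
normal-order step count: 2
term was already normal: no
first redex: a beta-redex


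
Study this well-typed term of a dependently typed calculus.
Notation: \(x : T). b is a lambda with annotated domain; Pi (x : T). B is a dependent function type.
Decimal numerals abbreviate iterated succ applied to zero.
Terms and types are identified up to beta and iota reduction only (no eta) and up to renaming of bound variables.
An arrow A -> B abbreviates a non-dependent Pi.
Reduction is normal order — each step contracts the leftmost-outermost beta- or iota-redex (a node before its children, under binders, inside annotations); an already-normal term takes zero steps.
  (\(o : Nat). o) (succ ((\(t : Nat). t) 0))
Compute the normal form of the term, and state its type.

normal form:
  1
inferred type:
  Nat


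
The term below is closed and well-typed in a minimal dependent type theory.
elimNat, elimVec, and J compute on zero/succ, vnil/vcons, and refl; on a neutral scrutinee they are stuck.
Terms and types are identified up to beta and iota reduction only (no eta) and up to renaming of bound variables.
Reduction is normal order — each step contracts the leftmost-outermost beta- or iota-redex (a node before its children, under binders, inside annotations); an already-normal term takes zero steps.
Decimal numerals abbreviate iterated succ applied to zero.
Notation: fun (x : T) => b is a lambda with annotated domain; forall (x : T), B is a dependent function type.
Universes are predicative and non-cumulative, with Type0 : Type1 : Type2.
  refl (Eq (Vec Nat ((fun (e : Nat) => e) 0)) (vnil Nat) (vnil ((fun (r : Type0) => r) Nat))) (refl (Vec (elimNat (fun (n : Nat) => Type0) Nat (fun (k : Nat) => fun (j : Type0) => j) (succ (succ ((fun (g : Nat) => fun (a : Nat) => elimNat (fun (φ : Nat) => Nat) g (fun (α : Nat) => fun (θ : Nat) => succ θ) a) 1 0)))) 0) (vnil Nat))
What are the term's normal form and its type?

normal form:
  refl (Eq (Vec Nat 0) (vnil Nat) (vnil Nat)) (refl (Vec Nat 0) (vnil Nat))
type:
  Eq (Eq (Vec Nat 0) (vnil Nat) (vnil Nat)) (refl (Vec Nat 0) (vnil Nat)) (refl (Vec Nat 0) (vnil Nat))
observation: the leftmost-outermost redex is a beta-redex, and normalization takes 15 steps.


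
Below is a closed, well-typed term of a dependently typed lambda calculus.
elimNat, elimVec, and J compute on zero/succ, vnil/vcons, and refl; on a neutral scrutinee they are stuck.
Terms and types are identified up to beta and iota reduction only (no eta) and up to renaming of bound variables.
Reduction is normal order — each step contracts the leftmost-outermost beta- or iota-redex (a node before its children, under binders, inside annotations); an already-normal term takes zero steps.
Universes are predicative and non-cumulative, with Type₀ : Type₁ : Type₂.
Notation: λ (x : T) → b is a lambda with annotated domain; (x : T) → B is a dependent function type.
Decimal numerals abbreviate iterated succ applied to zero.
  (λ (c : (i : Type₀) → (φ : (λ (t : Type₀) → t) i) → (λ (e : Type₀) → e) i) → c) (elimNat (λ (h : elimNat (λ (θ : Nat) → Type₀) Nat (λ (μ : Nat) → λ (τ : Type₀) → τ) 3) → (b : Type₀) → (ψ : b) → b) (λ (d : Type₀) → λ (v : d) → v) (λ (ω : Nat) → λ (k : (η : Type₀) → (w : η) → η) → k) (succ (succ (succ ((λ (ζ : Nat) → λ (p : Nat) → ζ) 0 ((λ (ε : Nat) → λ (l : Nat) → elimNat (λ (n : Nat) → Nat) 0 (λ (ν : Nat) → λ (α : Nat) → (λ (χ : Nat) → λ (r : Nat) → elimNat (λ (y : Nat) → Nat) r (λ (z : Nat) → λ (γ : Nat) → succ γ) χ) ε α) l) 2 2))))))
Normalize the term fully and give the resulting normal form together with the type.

normal form:
  λ (c : Type₀) → λ (i : c) → i
inferred type:
  (c : Type₀) → (i : c) → c
observation: the term reaches its normal form after 23 normal-order steps.


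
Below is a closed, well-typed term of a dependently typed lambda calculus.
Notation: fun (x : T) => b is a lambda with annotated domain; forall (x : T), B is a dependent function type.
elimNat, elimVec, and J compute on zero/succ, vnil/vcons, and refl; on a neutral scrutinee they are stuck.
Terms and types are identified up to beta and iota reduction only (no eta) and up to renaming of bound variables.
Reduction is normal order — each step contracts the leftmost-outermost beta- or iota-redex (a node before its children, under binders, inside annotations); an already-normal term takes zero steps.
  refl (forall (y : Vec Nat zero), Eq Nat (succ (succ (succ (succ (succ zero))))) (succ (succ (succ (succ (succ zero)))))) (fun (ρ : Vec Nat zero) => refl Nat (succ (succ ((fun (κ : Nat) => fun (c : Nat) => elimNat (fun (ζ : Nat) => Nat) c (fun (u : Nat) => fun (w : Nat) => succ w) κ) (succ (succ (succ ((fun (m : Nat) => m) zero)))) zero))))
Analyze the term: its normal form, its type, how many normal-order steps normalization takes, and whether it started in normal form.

normal form:
  refl (forall (y : Vec Nat zero), Eq Nat (succ (succ (succ (succ (succ zero))))) (succ (succ (succ (succ (succ zero)))))) (fun (ρ : Vec Nat zero) => refl Nat (succ (succ (succ (succ (succ zero))))))
the term's type:
  Eq (forall (y : Vec Nat zero), Eq Nat (succ (succ (succ (succ (succ zero))))) (succ (succ (succ (succ (succ zero)))))) (fun (ρ : Vec Nat zero) => refl Nat (succ (succ (succ (succ (succ zero)))))) (fun (κ : Vec Nat zero) => refl Nat (succ (succ (succ (succ (succ zero))))))
reduction steps (normal order): 13
started in normal form: no
first contracted redex: a beta-redex


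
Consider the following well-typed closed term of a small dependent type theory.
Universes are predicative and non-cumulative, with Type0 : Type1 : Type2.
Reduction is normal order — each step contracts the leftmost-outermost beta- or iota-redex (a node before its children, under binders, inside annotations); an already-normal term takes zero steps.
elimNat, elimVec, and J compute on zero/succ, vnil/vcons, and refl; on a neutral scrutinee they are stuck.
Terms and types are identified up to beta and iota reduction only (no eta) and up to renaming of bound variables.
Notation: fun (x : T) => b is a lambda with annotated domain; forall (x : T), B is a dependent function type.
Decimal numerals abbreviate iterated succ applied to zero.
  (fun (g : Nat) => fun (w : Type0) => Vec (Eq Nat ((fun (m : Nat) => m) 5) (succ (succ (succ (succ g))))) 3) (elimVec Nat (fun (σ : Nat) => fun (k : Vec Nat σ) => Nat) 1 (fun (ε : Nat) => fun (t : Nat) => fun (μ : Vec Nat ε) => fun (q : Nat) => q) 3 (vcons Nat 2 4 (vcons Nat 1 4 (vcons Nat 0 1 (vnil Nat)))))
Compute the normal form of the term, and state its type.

resulting normal form:
  fun (g : Type0) => Vec (Eq Nat 5 5) 3
inferred type:
  forall (g : Type0), Type0


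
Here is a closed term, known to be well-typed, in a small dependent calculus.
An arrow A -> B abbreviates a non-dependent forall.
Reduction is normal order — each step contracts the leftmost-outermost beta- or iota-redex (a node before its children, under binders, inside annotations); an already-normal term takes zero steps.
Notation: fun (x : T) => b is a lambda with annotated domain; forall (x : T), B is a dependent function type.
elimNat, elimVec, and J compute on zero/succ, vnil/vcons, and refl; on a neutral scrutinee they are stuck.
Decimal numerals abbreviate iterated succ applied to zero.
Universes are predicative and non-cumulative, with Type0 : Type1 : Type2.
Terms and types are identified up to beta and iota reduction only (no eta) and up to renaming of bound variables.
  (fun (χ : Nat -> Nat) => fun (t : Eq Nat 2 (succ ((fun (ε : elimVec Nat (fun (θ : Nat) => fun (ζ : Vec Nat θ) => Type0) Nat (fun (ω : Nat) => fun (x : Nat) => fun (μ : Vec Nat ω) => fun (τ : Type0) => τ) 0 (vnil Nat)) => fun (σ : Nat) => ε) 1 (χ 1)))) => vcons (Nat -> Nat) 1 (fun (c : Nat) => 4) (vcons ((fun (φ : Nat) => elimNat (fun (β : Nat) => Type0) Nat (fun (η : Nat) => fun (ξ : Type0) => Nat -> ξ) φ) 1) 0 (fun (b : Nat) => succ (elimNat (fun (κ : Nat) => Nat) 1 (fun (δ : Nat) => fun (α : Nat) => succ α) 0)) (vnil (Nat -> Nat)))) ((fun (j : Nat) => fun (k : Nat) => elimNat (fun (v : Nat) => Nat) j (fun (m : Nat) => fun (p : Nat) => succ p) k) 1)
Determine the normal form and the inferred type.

reduced normal form:
  fun (χ : Eq Nat 2 2) => vcons (Nat -> Nat) 1 (fun (t : Nat) => 4) (vcons (Nat -> Nat) 0 (fun (ε : Nat) => 2) (vnil (Nat -> Nat)))
inferred type:
  Eq Nat 2 2 -> Vec (Nat -> Nat) 2
observation: 9 normal-order steps normalize the term, beginning with a beta-redex.


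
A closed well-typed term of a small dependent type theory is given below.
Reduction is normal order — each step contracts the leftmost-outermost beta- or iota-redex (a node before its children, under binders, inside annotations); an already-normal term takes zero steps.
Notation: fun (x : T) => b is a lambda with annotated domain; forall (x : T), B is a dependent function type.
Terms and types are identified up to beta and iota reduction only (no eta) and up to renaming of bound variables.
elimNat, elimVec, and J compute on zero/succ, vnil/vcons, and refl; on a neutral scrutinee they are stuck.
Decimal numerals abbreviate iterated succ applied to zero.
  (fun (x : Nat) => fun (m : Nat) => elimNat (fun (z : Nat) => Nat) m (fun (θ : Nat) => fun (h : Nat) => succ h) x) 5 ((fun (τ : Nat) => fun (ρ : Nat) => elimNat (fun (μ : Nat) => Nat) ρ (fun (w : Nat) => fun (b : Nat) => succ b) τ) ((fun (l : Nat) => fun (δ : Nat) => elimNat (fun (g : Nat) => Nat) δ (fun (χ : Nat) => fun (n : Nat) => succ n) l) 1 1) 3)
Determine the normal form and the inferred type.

resulting normal form:
  10
the term's type:
  Nat


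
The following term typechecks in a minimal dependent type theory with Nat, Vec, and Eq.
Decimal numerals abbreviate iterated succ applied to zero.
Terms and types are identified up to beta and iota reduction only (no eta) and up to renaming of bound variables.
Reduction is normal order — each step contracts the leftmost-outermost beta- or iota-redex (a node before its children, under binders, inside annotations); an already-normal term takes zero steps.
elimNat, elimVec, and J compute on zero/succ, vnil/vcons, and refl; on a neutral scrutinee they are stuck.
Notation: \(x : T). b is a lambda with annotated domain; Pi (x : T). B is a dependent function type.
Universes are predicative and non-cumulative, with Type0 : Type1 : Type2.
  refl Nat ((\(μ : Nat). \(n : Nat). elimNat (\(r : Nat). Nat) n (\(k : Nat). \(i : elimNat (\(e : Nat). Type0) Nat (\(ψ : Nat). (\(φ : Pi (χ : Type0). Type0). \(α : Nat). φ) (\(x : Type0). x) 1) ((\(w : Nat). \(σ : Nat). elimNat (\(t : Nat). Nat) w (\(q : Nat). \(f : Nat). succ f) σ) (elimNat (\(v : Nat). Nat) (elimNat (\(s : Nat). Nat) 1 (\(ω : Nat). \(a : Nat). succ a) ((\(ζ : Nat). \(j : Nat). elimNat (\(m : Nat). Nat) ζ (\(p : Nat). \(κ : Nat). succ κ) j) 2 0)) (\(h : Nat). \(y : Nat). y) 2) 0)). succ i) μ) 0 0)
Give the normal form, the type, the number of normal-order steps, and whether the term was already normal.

normal form:
  refl Nat 0
inferred type:
  Eq Nat 0 0
steps to reach normal form (normal order): 3
started in normal form: no
first redex: a beta-redex


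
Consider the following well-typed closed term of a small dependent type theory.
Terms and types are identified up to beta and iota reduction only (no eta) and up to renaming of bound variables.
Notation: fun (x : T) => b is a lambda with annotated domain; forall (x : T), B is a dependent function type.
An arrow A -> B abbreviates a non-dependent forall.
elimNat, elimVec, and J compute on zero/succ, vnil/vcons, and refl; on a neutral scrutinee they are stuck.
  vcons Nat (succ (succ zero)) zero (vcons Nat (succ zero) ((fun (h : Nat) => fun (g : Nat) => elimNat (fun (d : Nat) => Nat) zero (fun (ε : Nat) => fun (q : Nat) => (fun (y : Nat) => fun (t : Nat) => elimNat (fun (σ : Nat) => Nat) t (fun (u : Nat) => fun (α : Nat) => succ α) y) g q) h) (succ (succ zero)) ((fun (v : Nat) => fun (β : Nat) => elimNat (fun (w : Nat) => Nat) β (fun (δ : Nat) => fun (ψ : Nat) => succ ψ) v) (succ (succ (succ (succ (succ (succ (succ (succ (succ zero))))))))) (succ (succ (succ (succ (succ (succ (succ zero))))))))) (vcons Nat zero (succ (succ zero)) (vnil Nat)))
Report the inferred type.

inferred type:
  Vec Nat (succ (succ (succ zero)))


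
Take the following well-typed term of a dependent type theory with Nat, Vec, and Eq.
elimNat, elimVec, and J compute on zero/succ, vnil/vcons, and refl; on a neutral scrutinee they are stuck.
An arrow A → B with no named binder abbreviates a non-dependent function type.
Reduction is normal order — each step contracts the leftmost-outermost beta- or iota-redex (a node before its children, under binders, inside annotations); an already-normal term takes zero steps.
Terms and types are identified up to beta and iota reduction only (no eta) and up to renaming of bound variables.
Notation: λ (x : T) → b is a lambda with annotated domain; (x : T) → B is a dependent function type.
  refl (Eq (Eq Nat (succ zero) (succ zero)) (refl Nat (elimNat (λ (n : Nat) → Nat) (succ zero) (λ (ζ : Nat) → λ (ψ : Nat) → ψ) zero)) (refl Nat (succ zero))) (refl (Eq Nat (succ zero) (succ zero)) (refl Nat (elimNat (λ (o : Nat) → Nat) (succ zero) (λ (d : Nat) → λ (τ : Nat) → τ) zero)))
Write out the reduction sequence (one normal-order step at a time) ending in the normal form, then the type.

normal-order reduction sequence:
  refl (Eq (Eq Nat (succ zero) (succ zero)) (refl Nat (elimNat (λ (n : Nat) → Nat) (succ zero) (λ (ζ : Nat) → λ (ψ : Nat) → ψ) zero)) (refl Nat (succ zero))) (refl (Eq Nat (succ zero) (succ zero)) (refl Nat (elimNat (λ (o : Nat) → Nat) (succ zero) (λ (d : Nat) → λ (τ : Nat) → τ) zero)))
  ~> refl (Eq (Eq Nat (succ zero) (succ zero)) (refl Nat (succ zero)) (refl Nat (succ zero))) (refl (Eq Nat (succ zero) (succ zero)) (refl Nat (elimNat (λ (n : Nat) → Nat) (succ zero) (λ (ζ : Nat) → λ (ψ : Nat) → ψ) zero)))
  ~> refl (Eq (Eq Nat (succ zero) (succ zero)) (refl Nat (succ zero)) (refl Nat (succ zero))) (refl (Eq Nat (succ zero) (succ zero)) (refl Nat (succ zero)))
inferred type:
  Eq (Eq (Eq Nat (succ zero) (succ zero)) (refl Nat (succ zero)) (refl Nat (succ zero))) (refl (Eq Nat (succ zero) (succ zero)) (refl Nat (succ zero))) (refl (Eq Nat (succ zero) (succ zero)) (refl Nat (succ zero)))


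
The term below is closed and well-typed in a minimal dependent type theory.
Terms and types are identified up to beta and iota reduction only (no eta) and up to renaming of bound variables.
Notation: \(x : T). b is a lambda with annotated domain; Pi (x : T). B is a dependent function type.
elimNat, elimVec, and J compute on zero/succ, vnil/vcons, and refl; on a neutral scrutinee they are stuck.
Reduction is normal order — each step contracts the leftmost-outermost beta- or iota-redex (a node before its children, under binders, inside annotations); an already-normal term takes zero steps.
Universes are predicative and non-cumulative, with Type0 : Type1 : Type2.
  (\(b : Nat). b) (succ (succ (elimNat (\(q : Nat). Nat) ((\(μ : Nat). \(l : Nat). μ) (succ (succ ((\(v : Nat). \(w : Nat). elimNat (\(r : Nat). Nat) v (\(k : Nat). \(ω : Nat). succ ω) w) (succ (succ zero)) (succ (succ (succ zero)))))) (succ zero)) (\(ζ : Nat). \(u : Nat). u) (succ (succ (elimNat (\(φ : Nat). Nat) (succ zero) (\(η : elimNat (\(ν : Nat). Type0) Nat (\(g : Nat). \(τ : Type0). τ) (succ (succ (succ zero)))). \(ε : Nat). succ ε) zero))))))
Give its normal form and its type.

resulting normal form:
  succ (succ (succ (succ (succ (succ (succ (succ (succ zero))))))))
the term's type:
  Nat
observation: normalization takes exactly 26 steps under the normal-order strategy.
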